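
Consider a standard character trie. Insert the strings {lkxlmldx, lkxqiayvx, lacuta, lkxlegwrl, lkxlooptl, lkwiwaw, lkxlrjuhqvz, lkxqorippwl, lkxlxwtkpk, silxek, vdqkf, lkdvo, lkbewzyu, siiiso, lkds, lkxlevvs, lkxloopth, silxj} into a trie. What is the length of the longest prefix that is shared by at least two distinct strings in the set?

The deepest shared node is where two words last agree before diverging.
"lkxloopth" and "lkxlooptl" agree on "lkxloopt" (8 characters) before diverging; nothing deeper is shared.
Longest shared-prefix length: 8

8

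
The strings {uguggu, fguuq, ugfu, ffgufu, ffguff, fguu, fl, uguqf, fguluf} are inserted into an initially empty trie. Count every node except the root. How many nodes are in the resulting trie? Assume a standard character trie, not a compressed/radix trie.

25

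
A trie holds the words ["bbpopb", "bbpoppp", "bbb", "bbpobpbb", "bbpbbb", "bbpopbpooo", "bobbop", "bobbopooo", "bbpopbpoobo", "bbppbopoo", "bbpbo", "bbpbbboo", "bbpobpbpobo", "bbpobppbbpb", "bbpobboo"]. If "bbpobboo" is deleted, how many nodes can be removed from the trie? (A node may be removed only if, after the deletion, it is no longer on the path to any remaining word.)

3

A node on "bbpobboo"'s path can go only if nothing else ends at it or branches off below it.
The suffix "boo" (3 nodes) is used only by "bbpobboo"; the node for "bbpob" still has the child "p", so pruning stops there.
Nodes removed: 3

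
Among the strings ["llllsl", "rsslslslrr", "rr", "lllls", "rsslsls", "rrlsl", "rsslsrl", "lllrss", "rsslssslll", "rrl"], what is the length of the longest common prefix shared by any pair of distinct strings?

The deepest shared node is where two words last agree before diverging.
"rsslsls" and "rsslslslrr" agree on "rsslsls" (7 characters) before diverging; nothing deeper is shared.
Longest shared-prefix length: 7

7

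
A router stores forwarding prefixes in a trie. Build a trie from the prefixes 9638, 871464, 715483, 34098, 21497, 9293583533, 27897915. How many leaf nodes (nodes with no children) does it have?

A leaf is a node with no children — equivalently, the end of a word that is not a proper prefix of any other stored word.
Those words: "21497", "27897915", "34098", "715483", "871464", "9293583533", "9638"
Leaf count: 7

7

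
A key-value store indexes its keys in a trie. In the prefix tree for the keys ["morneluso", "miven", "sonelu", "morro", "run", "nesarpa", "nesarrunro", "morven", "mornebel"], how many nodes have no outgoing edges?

9

Leaves are exactly the stored words that no other stored word extends.
Those words: "miven", "mornebel", "morneluso", "morro", "morven", "nesarpa", "nesarrunro", "run", "sonelu"
Leaf count: 9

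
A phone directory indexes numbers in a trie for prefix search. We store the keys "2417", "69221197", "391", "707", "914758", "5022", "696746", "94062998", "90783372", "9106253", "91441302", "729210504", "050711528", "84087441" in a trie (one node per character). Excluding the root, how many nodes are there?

81

For each word, the new-node count is its length minus the longest prefix already in the trie:
  "2417" → 4 new (2, 4, 1, 7)
  "69221197" → 8 new (6, 9, 2, 2, 1, 1, 9, 7)
  "391" → 3 new (3, 9, 1)
  "707" → 3 new (7, 0, 7)
  "914758" → 6 new (9, 1, 4, 7, 5, 8)
  "5022" → 4 new (5, 0, 2, 2)
  "696746" → prefix "69" already present; 4 new (6, 7, 4, 6)
  "94062998" → prefix "9" already present; 7 new (4, 0, 6, 2, 9, 9, 8)
  "90783372" → prefix "9" already present; 7 new (0, 7, 8, 3, 3, 7, 2)
  "9106253" → prefix "91" already present; 5 new (0, 6, 2, 5, 3)
  "91441302" → prefix "914" already present; 5 new (4, 1, 3, 0, 2)
  "729210504" → prefix "7" already present; 8 new (2, 9, 2, 1, 0, 5, 0, 4)
  "050711528" → 9 new (0, 5, 0, 7, 1, 1, 5, 2, 8)
  "84087441" → 8 new (8, 4, 0, 8, 7, 4, 4, 1)
Total nodes = 4 + 8 + 3 + 3 + 6 + 4 + 4 + 7 + 7 + 5 + 5 + 8 + 9 + 8 = 81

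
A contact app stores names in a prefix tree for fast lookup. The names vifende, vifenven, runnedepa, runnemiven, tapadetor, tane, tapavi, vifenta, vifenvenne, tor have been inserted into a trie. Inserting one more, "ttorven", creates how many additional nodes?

6

The longest prefix of "ttorven" already in the trie is "t" (length 1).
Each of the 6 remaining characters creates one node.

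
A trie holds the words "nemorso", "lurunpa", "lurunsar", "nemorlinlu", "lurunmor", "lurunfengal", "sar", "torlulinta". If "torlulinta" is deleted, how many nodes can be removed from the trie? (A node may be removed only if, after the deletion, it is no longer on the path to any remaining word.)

10

Walk "torlulinta" from the leaf back toward the root, removing each node that no remaining word uses.
No other word shares any prefix with "torlulinta", so all 10 of its nodes go.
Nodes removed: 10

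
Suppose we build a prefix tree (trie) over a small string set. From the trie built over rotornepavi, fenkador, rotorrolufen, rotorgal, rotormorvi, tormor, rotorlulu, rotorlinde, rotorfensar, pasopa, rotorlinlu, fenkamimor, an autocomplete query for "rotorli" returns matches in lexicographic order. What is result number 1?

Filter for "rotorli…" and sort: "rotorlinde", "rotorlinlu"
The 1st is rotorlinde.

rotorlinde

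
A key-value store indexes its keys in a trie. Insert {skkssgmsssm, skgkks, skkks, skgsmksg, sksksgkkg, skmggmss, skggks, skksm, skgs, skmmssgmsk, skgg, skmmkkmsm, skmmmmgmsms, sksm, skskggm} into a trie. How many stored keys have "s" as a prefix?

Traverse to the node for "s", then collect every word in that subtree.
Words under "s": skgg, skggks, skgkks, skgs, skgsmksg, skkks, skksm, skkssgmsssm, skmggmss, skmmkkmsm, skmmmmgmsms, skmmssgmsk, skskggm, sksksgkkg, sksm
Count: 15

15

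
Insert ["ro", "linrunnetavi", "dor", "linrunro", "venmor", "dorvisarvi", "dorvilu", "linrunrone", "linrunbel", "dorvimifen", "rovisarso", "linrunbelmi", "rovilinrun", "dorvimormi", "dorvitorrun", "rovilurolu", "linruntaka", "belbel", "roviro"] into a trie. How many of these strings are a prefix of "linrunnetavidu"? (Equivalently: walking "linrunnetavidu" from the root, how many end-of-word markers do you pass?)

Check each prefix of "linrunnetavidu" against the stored set — each match is an end-marker on the path.
Prefixes of the query that are stored words: "linrunnetavi"
Count: 1

1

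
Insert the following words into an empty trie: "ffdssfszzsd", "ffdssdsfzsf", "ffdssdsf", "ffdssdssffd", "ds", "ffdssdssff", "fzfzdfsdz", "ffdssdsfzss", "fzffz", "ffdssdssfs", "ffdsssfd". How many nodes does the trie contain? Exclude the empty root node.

38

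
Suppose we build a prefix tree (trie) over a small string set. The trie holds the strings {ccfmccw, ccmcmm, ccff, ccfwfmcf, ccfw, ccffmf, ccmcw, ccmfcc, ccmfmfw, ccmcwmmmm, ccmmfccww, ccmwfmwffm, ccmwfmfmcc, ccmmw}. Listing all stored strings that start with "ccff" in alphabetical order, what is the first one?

ccff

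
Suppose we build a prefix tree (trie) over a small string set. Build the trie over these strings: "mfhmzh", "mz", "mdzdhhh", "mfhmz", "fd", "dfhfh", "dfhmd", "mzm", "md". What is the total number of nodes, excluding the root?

23

Trie structure (* marks end of a word):
(root)
├─ d
│  └─ f
│     └─ h
│        ├─ f
│        │  └─ h *
│        └─ m
│           └─ d *
├─ f
│  └─ d *
└─ m
   ├─ d *
   │  └─ z
   │     └─ d
   │        └─ h
   │           └─ h
   │              └─ h *
   ├─ f
   │  └─ h
   │     └─ m
   │        └─ z *
   │           └─ h *
   └─ z *
      └─ m *
Counting every labelled node above: 23.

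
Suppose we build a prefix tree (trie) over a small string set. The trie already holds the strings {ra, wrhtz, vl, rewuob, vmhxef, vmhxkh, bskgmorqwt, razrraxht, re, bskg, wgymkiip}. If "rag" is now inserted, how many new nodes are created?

Walking "rag" from the root, the first 2 characters ("ra") follow existing edges; "g" is the first miss.
So 3 − 2 = 1 new nodes.

1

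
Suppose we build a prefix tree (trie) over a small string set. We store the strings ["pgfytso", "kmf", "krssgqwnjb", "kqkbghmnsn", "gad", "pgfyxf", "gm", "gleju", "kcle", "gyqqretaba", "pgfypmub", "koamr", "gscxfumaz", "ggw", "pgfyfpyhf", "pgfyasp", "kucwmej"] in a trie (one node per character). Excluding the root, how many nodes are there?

82

For each word, the new-node count is its length minus the longest prefix already in the trie:
  "pgfytso" → 7 new (p, g, f, y, t, s, o)
  "kmf" → 3 new (k, m, f)
  "krssgqwnjb" → prefix "k" already present; 9 new (r, s, s, g, q, w, n, j, b)
  "kqkbghmnsn" → prefix "k" already present; 9 new (q, k, b, g, h, m, n, s, n)
  "gad" → 3 new (g, a, d)
  "pgfyxf" → prefix "pgfy" already present; 2 new (x, f)
  "gm" → prefix "g" already present; 1 new (m)
  "gleju" → prefix "g" already present; 4 new (l, e, j, u)
  "kcle" → prefix "k" already present; 3 new (c, l, e)
  "gyqqretaba" → prefix "g" already present; 9 new (y, q, q, r, e, t, a, b, a)
  "pgfypmub" → prefix "pgfy" already present; 4 new (p, m, u, b)
  "koamr" → prefix "k" already present; 4 new (o, a, m, r)
  "gscxfumaz" → prefix "g" already present; 8 new (s, c, x, f, u, m, a, z)
  "ggw" → prefix "g" already present; 2 new (g, w)
  "pgfyfpyhf" → prefix "pgfy" already present; 5 new (f, p, y, h, f)
  "pgfyasp" → prefix "pgfy" already present; 3 new (a, s, p)
  "kucwmej" → prefix "k" already present; 6 new (u, c, w, m, e, j)
Total nodes = 7 + 3 + 9 + 9 + 3 + 2 + 1 + 4 + 3 + 9 + 4 + 4 + 8 + 2 + 5 + 3 + 6 = 82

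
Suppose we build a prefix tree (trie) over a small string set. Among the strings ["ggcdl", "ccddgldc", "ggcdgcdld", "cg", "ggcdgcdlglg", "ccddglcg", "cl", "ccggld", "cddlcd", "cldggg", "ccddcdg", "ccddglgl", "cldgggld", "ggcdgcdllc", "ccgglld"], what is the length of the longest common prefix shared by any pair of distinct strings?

8

Look for the deepest trie node that still has at least two words in its subtree.
e.g. "ggcdgcdld" and "ggcdgcdlglg" share the prefix "ggcdgcdl" of length 8; no pair shares a longer one.
Longest shared-prefix length: 8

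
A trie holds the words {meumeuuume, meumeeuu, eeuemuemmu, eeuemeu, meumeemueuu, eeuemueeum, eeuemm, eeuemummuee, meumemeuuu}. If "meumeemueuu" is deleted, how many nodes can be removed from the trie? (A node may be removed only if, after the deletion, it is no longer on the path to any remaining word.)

Walk "meumeemueuu" from the leaf back toward the root, removing each node that no remaining word uses.
The suffix "mueuu" (5 nodes) is used only by "meumeemueuu"; the node for "meumee" still has the child "u", so pruning stops there.
Nodes removed: 5

5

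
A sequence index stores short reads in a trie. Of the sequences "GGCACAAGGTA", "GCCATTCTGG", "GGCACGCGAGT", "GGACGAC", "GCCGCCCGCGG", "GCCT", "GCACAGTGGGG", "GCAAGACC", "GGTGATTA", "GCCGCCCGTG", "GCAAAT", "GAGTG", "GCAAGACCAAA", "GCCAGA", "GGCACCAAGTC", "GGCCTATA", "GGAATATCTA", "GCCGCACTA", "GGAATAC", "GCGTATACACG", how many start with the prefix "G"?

20

Walk to "G"; the words in its subtree are exactly those with that prefix.
Words under "G": GAGTG, GCAAAT, GCAAGACC, GCAAGACCAAA, GCACAGTGGGG, GCCAGA, GCCATTCTGG, GCCGCACTA, GCCGCCCGCGG, GCCGCCCGTG, GCCT, GCGTATACACG, GGAATAC, GGAATATCTA, GGACGAC, GGCACAAGGTA, GGCACCAAGTC, GGCACGCGAGT, GGCCTATA, GGTGATTA
Count: 20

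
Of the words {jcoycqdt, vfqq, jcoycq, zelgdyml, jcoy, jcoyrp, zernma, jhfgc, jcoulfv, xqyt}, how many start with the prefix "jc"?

Traverse to the node for "jc", then collect every word in that subtree.
Words under "jc": jcoulfv, jcoy, jcoycq, jcoycqdt, jcoyrp
Count: 5

5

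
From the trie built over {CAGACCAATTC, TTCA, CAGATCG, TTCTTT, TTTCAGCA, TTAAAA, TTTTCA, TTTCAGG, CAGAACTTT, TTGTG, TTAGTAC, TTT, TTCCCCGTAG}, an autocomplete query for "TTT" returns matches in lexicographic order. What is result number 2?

TTTCAGCA

Words with prefix "TTT", in lexicographic order: "TTT", "TTTCAGCA", "TTTCAGG", "TTTTCA"
Position 2: TTTCAGCA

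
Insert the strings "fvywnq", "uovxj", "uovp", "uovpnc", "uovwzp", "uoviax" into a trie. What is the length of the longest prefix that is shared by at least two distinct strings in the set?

4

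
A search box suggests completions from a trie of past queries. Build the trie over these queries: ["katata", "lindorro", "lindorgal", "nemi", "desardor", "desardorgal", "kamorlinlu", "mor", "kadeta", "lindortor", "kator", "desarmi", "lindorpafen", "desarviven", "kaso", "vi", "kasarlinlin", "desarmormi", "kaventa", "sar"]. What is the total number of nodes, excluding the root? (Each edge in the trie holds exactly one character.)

Trace insertions, counting only characters that open a new branch:
  "katata" → 6 new (k, a, t, a, t, a)
  "lindorro" → 8 new (l, i, n, d, o, r, r, o)
  "lindorgal" → prefix "lindor" already present; 3 new (g, a, l)
  "nemi" → 4 new (n, e, m, i)
  "desardor" → 8 new (d, e, s, a, r, d, o, r)
  "desardorgal" → prefix "desardor" already present; 3 new (g, a, l)
  "kamorlinlu" → prefix "ka" already present; 8 new (m, o, r, l, i, n, l, u)
  "mor" → 3 new (m, o, r)
  "kadeta" → prefix "ka" already present; 4 new (d, e, t, a)
  "lindortor" → prefix "lindor" already present; 3 new (t, o, r)
  "kator" → prefix "kat" already present; 2 new (o, r)
  "desarmi" → prefix "desar" already present; 2 new (m, i)
  "lindorpafen" → prefix "lindor" already present; 5 new (p, a, f, e, n)
  "desarviven" → prefix "desar" already present; 5 new (v, i, v, e, n)
  "kaso" → prefix "ka" already present; 2 new (s, o)
  "vi" → 2 new (v, i)
  "kasarlinlin" → prefix "kas" already present; 8 new (a, r, l, i, n, l, i, n)
  "desarmormi" → prefix "desarm" already present; 4 new (o, r, m, i)
  "kaventa" → prefix "ka" already present; 5 new (v, e, n, t, a)
  "sar" → 3 new (s, a, r)
Total nodes = 6 + 8 + 3 + 4 + 8 + 3 + 8 + 3 + 4 + 3 + 2 + 2 + 5 + 5 + 2 + 2 + 8 + 4 + 5 + 3 = 88

88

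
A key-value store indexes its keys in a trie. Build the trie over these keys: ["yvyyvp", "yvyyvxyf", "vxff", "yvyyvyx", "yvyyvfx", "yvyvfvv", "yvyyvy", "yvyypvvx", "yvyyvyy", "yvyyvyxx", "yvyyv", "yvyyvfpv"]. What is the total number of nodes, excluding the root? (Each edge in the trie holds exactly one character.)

Trace insertions, counting only characters that open a new branch:
  "yvyyvp" → 6 new (y, v, y, y, v, p)
  "yvyyvxyf" → prefix "yvyyv" already present; 3 new (x, y, f)
  "vxff" → 4 new (v, x, f, f)
  "yvyyvyx" → prefix "yvyyv" already present; 2 new (y, x)
  "yvyyvfx" → prefix "yvyyv" already present; 2 new (f, x)
  "yvyvfvv" → prefix "yvy" already present; 4 new (v, f, v, v)
  "yvyyvy" → prefix "yvyyvy" already present; 0 new (none)
  "yvyypvvx" → prefix "yvyy" already present; 4 new (p, v, v, x)
  "yvyyvyy" → prefix "yvyyvy" already present; 1 new (y)
  "yvyyvyxx" → prefix "yvyyvyx" already present; 1 new (x)
  "yvyyv" → prefix "yvyyv" already present; 0 new (none)
  "yvyyvfpv" → prefix "yvyyvf" already present; 2 new (p, v)
Total nodes = 6 + 3 + 4 + 2 + 2 + 4 + 0 + 4 + 1 + 1 + 0 + 2 = 29

29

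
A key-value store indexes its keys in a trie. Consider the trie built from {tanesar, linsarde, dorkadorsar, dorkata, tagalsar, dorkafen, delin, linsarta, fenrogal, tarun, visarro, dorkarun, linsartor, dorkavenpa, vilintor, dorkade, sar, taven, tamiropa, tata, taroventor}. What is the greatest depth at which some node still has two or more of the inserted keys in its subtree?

Look for the deepest trie node that still has at least two words in its subtree.
"linsarta" and "linsartor" agree on "linsart" (7 characters) before diverging; nothing deeper is shared.
Longest shared-prefix length: 7

7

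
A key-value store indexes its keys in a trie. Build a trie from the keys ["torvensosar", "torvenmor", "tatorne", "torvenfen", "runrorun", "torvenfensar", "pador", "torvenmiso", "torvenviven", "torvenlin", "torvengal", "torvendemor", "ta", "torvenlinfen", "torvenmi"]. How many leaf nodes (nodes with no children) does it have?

11

Leaves are exactly the stored words that no other stored word extends.
Those words: "pador", "runrorun", "tatorne", "torvendemor", "torvenfensar", "torvengal", "torvenlinfen", "torvenmiso", "torvenmor", "torvensosar", "torvenviven"
Leaf count: 11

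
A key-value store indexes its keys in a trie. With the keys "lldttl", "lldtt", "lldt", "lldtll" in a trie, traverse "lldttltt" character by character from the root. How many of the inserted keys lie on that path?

Check each prefix of "lldttltt" against the stored set — each match is an end-marker on the path.
Prefixes of the query that are stored words: "lldt", "lldtt", "lldttl"
Count: 3

3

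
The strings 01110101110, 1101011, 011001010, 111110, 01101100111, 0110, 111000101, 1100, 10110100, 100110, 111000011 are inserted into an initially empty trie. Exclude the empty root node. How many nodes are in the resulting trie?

Trace insertions, counting only characters that open a new branch:
  "01110101110" → 11 new (0, 1, 1, 1, 0, 1, 0, 1, 1, 1, 0)
  "1101011" → 7 new (1, 1, 0, 1, 0, 1, 1)
  "011001010" → prefix "011" already present; 6 new (0, 0, 1, 0, 1, 0)
  "111110" → prefix "11" already present; 4 new (1, 1, 1, 0)
  "01101100111" → prefix "0110" already present; 7 new (1, 1, 0, 0, 1, 1, 1)
  "0110" → prefix "0110" already present; 0 new (none)
  "111000101" → prefix "111" already present; 6 new (0, 0, 0, 1, 0, 1)
  "1100" → prefix "110" already present; 1 new (0)
  "10110100" → prefix "1" already present; 7 new (0, 1, 1, 0, 1, 0, 0)
  "100110" → prefix "10" already present; 4 new (0, 1, 1, 0)
  "111000011" → prefix "111000" already present; 3 new (0, 1, 1)
Total nodes = 11 + 7 + 6 + 4 + 7 + 0 + 6 + 1 + 7 + 4 + 3 = 56

56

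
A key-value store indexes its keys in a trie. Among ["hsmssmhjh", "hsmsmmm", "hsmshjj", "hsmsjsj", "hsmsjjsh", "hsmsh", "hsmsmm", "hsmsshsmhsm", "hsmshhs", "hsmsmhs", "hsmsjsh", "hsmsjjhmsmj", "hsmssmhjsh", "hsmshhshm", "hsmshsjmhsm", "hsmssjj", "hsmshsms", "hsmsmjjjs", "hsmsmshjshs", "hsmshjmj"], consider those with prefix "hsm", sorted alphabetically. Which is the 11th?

DFS of the "hsm" subtree visits, in order: "hsmsh", "hsmshhs", "hsmshhshm", "hsmshjj", "hsmshjmj", "hsmshsjmhsm", "hsmshsms", "hsmsjjhmsmj", "hsmsjjsh", "hsmsjsh", "hsmsjsj", "hsmsmhs", "hsmsmjjjs", "hsmsmm", "hsmsmmm", "hsmsmshjshs", "hsmsshsmhsm", "hsmssjj", "hsmssmhjh", "hsmssmhjsh"
The 11th is hsmsjsj.

hsmsjsj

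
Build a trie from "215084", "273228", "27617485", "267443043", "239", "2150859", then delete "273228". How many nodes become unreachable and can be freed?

A node on "273228"'s path can go only if nothing else ends at it or branches off below it.
The suffix "3228" (4 nodes) is used only by "273228"; the node for "27" still has the child "6", so pruning stops there.
Nodes removed: 4

4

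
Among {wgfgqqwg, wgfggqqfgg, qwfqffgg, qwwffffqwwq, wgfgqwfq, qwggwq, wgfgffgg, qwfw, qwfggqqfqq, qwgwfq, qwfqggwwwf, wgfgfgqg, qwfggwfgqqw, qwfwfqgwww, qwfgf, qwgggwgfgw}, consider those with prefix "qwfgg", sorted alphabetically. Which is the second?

qwfggwfgqqw

Filter for "qwfgg…" and sort: "qwfggqqfqq", "qwfggwfgqqw"
Position 2: qwfggwfgqqw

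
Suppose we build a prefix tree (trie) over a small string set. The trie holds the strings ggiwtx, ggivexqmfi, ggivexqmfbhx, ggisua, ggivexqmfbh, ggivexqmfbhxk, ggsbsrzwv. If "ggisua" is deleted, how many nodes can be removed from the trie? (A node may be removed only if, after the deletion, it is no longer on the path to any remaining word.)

3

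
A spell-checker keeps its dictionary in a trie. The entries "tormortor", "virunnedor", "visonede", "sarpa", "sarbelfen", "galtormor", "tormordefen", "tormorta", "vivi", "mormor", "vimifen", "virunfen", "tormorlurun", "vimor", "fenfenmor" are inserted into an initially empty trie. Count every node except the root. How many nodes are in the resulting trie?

83

Insert word by word; a character creates a node only if that edge doesn't already exist:
  "tormortor" → 9 new (t, o, r, m, o, r, t, o, r)
  "virunnedor" → 10 new (v, i, r, u, n, n, e, d, o, r)
  "visonede" → prefix "vi" already present; 6 new (s, o, n, e, d, e)
  "sarpa" → 5 new (s, a, r, p, a)
  "sarbelfen" → prefix "sar" already present; 6 new (b, e, l, f, e, n)
  "galtormor" → 9 new (g, a, l, t, o, r, m, o, r)
  "tormordefen" → prefix "tormor" already present; 5 new (d, e, f, e, n)
  "tormorta" → prefix "tormort" already present; 1 new (a)
  "vivi" → prefix "vi" already present; 2 new (v, i)
  "mormor" → 6 new (m, o, r, m, o, r)
  "vimifen" → prefix "vi" already present; 5 new (m, i, f, e, n)
  "virunfen" → prefix "virun" already present; 3 new (f, e, n)
  "tormorlurun" → prefix "tormor" already present; 5 new (l, u, r, u, n)
  "vimor" → prefix "vim" already present; 2 new (o, r)
  "fenfenmor" → 9 new (f, e, n, f, e, n, m, o, r)
Total nodes = 9 + 10 + 6 + 5 + 6 + 9 + 5 + 1 + 2 + 6 + 5 + 3 + 5 + 2 + 9 = 83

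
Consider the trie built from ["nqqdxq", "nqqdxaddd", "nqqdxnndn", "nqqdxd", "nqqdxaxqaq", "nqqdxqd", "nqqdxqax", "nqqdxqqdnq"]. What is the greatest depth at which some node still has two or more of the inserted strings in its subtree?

Equivalently: take the maximum, over all pairs, of their longest common prefix length.
"nqqdxaddd" and "nqqdxaxqaq" agree on "nqqdxa" (6 characters) before diverging; nothing deeper is shared.
Longest shared-prefix length: 6

6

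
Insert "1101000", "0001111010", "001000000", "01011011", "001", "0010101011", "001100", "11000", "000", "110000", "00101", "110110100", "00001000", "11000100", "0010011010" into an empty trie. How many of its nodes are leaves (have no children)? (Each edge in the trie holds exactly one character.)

Leaves are exactly the stored words that no other stored word extends.
Those words: "00001000", "0001111010", "001000000", "0010011010", "0010101011", "001100", "01011011", "110000", "11000100", "1101000", "110110100"
Leaf count: 11

11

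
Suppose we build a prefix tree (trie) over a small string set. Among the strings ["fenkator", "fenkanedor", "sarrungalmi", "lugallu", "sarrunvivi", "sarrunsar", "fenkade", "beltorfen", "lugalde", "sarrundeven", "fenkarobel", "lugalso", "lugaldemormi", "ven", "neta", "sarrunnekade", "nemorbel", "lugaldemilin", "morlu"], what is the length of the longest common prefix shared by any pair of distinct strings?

8

The deepest shared node is where two words last agree before diverging.
"lugaldemilin" and "lugaldemormi" agree on "lugaldem" (8 characters) before diverging; nothing deeper is shared.
Longest shared-prefix length: 8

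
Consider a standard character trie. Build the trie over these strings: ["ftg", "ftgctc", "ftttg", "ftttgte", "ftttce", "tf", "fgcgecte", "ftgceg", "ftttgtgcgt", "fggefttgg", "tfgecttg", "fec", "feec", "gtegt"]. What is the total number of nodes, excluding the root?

Trace insertions, counting only characters that open a new branch:
  "ftg" → 3 new (f, t, g)
  "ftgctc" → prefix "ftg" already present; 3 new (c, t, c)
  "ftttg" → prefix "ft" already present; 3 new (t, t, g)
  "ftttgte" → prefix "ftttg" already present; 2 new (t, e)
  "ftttce" → prefix "fttt" already present; 2 new (c, e)
  "tf" → 2 new (t, f)
  "fgcgecte" → prefix "f" already present; 7 new (g, c, g, e, c, t, e)
  "ftgceg" → prefix "ftgc" already present; 2 new (e, g)
  "ftttgtgcgt" → prefix "ftttgt" already present; 4 new (g, c, g, t)
  "fggefttgg" → prefix "fg" already present; 7 new (g, e, f, t, t, g, g)
  "tfgecttg" → prefix "tf" already present; 6 new (g, e, c, t, t, g)
  "fec" → prefix "f" already present; 2 new (e, c)
  "feec" → prefix "fe" already present; 2 new (e, c)
  "gtegt" → 5 new (g, t, e, g, t)
Total nodes = 3 + 3 + 3 + 2 + 2 + 2 + 7 + 2 + 4 + 7 + 6 + 2 + 2 + 5 = 50

50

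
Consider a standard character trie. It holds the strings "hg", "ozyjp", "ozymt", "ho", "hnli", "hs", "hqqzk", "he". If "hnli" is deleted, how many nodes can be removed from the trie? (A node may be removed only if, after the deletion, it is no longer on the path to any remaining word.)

3

A node on "hnli"'s path can go only if nothing else ends at it or branches off below it.
The suffix "nli" (3 nodes) is used only by "hnli"; the node for "h" still has the child "g", so pruning stops there.
Nodes removed: 3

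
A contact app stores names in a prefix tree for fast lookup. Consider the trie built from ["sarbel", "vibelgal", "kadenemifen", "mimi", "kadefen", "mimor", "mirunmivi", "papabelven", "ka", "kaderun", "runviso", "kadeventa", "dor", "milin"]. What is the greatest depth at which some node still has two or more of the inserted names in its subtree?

4

Look for the deepest trie node that still has at least two words in its subtree.
"kadefen" and "kadenemifen" agree on "kade" (4 characters) before diverging; nothing deeper is shared.
Longest shared-prefix length: 4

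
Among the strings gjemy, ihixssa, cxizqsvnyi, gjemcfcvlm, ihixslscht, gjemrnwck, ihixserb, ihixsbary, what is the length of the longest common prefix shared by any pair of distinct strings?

The deepest shared node is where two words last agree before diverging.
"ihixsbary" and "ihixserb" agree on "ihixs" (5 characters) before diverging; nothing deeper is shared.
Longest shared-prefix length: 5

5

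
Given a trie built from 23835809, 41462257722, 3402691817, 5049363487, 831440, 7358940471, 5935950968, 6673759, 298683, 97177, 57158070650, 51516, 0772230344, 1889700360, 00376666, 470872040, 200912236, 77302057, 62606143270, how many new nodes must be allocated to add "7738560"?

4

Walking "7738560" from the root, the first 3 characters ("773") follow existing edges; "8" is the first miss.
So 7 − 3 = 4 new nodes.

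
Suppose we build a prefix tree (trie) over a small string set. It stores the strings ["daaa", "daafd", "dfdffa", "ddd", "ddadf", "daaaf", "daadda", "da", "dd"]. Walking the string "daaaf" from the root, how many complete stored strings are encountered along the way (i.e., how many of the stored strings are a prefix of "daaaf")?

3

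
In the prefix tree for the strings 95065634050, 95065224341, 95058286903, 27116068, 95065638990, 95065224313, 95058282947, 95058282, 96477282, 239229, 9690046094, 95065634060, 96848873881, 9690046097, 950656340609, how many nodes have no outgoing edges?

13

Leaves are exactly the stored words that no other stored word extends.
Those words: "239229", "27116068", "95058282947", "95058286903", "95065224313", "95065224341", "95065634050", "950656340609", "95065638990", "96477282", "96848873881", "9690046094", "9690046097"
Leaf count: 13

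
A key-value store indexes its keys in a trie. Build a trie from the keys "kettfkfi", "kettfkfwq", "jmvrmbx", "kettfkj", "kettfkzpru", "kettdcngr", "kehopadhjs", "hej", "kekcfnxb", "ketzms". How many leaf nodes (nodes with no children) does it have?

Leaves are exactly the stored words that no other stored word extends.
Those words: "hej", "jmvrmbx", "kehopadhjs", "kekcfnxb", "kettdcngr", "kettfkfi", "kettfkfwq", "kettfkj", "kettfkzpru", "ketzms"
Leaf count: 10

10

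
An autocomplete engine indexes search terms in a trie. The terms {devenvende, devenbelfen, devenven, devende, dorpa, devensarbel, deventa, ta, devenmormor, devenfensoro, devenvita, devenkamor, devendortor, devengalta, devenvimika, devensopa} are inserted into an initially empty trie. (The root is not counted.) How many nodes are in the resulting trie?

Count nodes per top-level branch (shared prefixes stored once):
  'd'-branch (devenbelfen, devende, devendortor, devenfensoro, devengalta, devenkamor, devenmormor, devensarbel, devensopa, deventa, devenven, devenvende, devenvimika, devenvita, dorpa): 68 nodes
  't'-branch (ta): 2 nodes
Sum: 70

70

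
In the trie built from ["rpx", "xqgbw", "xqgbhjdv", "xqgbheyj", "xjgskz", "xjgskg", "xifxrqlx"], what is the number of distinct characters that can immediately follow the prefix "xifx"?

1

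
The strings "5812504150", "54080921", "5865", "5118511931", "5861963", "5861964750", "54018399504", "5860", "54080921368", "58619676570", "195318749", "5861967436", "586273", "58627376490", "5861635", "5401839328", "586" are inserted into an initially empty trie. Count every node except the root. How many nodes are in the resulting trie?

79

Trace insertions, counting only characters that open a new branch:
  "5812504150" → 10 new (5, 8, 1, 2, 5, 0, 4, 1, 5, 0)
  "54080921" → prefix "5" already present; 7 new (4, 0, 8, 0, 9, 2, 1)
  "5865" → prefix "58" already present; 2 new (6, 5)
  "5118511931" → prefix "5" already present; 9 new (1, 1, 8, 5, 1, 1, 9, 3, 1)
  "5861963" → prefix "586" already present; 4 new (1, 9, 6, 3)
  "5861964750" → prefix "586196" already present; 4 new (4, 7, 5, 0)
  "54018399504" → prefix "540" already present; 8 new (1, 8, 3, 9, 9, 5, 0, 4)
  "5860" → prefix "586" already present; 1 new (0)
  "54080921368" → prefix "54080921" already present; 3 new (3, 6, 8)
  "58619676570" → prefix "586196" already present; 5 new (7, 6, 5, 7, 0)
  "195318749" → 9 new (1, 9, 5, 3, 1, 8, 7, 4, 9)
  "5861967436" → prefix "5861967" already present; 3 new (4, 3, 6)
  "586273" → prefix "586" already present; 3 new (2, 7, 3)
  "58627376490" → prefix "586273" already present; 5 new (7, 6, 4, 9, 0)
  "5861635" → prefix "5861" already present; 3 new (6, 3, 5)
  "5401839328" → prefix "5401839" already present; 3 new (3, 2, 8)
  "586" → prefix "586" already present; 0 new (none)
Total nodes = 10 + 7 + 2 + 9 + 4 + 4 + 8 + 1 + 3 + 5 + 9 + 3 + 3 + 5 + 3 + 3 + 0 = 79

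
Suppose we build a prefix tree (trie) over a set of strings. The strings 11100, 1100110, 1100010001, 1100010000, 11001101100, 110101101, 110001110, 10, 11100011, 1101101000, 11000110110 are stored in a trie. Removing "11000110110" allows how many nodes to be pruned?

After clearing the end-marker at "11000110110", prune upward until reaching a node still needed by another word.
The suffix "0110" (4 nodes) is used only by "11000110110"; the node for "1100011" still has the child "1", so pruning stops there.
Nodes removed: 4

4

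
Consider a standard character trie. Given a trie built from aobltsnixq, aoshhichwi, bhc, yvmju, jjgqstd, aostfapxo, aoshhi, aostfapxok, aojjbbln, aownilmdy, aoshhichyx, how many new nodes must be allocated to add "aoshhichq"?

The longest prefix of "aoshhichq" already in the trie is "aoshhich" (length 8).
Each of the 1 remaining characters creates one node.

1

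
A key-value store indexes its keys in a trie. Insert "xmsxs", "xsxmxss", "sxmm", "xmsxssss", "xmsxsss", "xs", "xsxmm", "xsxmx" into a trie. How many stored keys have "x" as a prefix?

Traverse to the node for "x", then collect every word in that subtree.
Words under "x": xmsxs, xmsxsss, xmsxssss, xs, xsxmm, xsxmx, xsxmxss
Count: 7

7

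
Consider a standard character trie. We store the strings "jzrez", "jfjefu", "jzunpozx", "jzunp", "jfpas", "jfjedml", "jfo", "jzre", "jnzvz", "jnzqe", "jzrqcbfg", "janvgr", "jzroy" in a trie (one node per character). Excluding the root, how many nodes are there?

41

Trace insertions, counting only characters that open a new branch:
  "jzrez" → 5 new (j, z, r, e, z)
  "jfjefu" → prefix "j" already present; 5 new (f, j, e, f, u)
  "jzunpozx" → prefix "jz" already present; 6 new (u, n, p, o, z, x)
  "jzunp" → prefix "jzunp" already present; 0 new (none)
  "jfpas" → prefix "jf" already present; 3 new (p, a, s)
  "jfjedml" → prefix "jfje" already present; 3 new (d, m, l)
  "jfo" → prefix "jf" already present; 1 new (o)
  "jzre" → prefix "jzre" already present; 0 new (none)
  "jnzvz" → prefix "j" already present; 4 new (n, z, v, z)
  "jnzqe" → prefix "jnz" already present; 2 new (q, e)
  "jzrqcbfg" → prefix "jzr" already present; 5 new (q, c, b, f, g)
  "janvgr" → prefix "j" already present; 5 new (a, n, v, g, r)
  "jzroy" → prefix "jzr" already present; 2 new (o, y)
Total nodes = 5 + 5 + 6 + 0 + 3 + 3 + 1 + 0 + 4 + 2 + 5 + 5 + 2 = 41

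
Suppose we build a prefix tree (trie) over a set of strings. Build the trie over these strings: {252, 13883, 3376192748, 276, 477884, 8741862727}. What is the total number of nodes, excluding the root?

36

For each word, the new-node count is its length minus the longest prefix already in the trie:
  "252" → 3 new (2, 5, 2)
  "13883" → 5 new (1, 3, 8, 8, 3)
  "3376192748" → 10 new (3, 3, 7, 6, 1, 9, 2, 7, 4, 8)
  "276" → prefix "2" already present; 2 new (7, 6)
  "477884" → 6 new (4, 7, 7, 8, 8, 4)
  "8741862727" → 10 new (8, 7, 4, 1, 8, 6, 2, 7, 2, 7)
Total nodes = 3 + 5 + 10 + 2 + 6 + 10 = 36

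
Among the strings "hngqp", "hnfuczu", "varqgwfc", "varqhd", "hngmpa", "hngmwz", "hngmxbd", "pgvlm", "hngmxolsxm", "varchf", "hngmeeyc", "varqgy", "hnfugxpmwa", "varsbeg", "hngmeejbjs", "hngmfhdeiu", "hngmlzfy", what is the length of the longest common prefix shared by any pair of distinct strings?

Look for the deepest trie node that still has at least two words in its subtree.
"hngmeejbjs" and "hngmeeyc" agree on "hngmee" (6 characters) before diverging; nothing deeper is shared.
Longest shared-prefix length: 6

6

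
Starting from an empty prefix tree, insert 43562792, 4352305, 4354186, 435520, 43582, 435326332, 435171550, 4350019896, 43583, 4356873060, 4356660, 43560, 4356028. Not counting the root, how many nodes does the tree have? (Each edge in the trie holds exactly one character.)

53

Count nodes per top-level branch (shared prefixes stored once):
  '4'-branch (4350019896, 435171550, 4352305, 435326332, 4354186, 435520, 43560, 4356028, 43562792, 4356660, 4356873060, 43582, 43583): 53 nodes
Sum: 53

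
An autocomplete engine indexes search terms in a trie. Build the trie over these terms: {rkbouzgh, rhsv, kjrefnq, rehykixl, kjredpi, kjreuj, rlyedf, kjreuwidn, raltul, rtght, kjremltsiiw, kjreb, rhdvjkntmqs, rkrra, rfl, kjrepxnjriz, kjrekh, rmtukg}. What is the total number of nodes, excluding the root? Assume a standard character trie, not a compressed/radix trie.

84

Count nodes per top-level branch (shared prefixes stored once):
  'k'-branch (kjreb, kjredpi, kjrefnq, kjrekh, kjremltsiiw, kjrepxnjriz, kjreuj, kjreuwidn): 33 nodes
  'r'-branch (raltul, rehykixl, rfl, rhdvjkntmqs, rhsv, rkbouzgh, rkrra, rlyedf, rmtukg, rtght): 51 nodes
Sum: 84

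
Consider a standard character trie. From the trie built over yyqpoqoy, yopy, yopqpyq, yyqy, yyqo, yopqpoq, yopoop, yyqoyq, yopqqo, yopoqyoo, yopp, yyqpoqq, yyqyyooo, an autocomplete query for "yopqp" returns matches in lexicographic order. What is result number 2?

yopqpyq

Filter for "yopqp…" and sort: "yopqpoq", "yopqpyq"
Position 2: yopqpyq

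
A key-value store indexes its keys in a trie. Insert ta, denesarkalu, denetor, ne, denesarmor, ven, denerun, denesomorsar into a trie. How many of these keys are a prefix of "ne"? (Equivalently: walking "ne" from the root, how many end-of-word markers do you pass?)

Traverse "ne" character by character; count nodes along the way that are marked as word ends.
Prefixes of the query that are stored words: "ne"
Count: 1

1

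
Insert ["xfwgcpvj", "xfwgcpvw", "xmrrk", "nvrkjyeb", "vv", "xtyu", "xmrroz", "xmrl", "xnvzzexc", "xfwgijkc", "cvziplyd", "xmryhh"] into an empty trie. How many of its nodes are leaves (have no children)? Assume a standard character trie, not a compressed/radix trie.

12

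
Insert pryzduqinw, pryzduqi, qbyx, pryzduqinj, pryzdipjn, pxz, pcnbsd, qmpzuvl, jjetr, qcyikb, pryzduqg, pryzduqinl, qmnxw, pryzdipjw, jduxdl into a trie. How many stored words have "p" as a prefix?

9

Filter for entries beginning with "p":
Words under "p": pcnbsd, pryzdipjn, pryzdipjw, pryzduqg, pryzduqi, pryzduqinj, pryzduqinl, pryzduqinw, pxz
Count: 9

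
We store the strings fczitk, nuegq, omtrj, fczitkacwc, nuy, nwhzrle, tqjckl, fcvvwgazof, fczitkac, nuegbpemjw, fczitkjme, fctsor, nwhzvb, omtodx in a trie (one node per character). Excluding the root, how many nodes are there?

59

For each word, the new-node count is its length minus the longest prefix already in the trie:
  "fczitk" → 6 new (f, c, z, i, t, k)
  "nuegq" → 5 new (n, u, e, g, q)
  "omtrj" → 5 new (o, m, t, r, j)
  "fczitkacwc" → prefix "fczitk" already present; 4 new (a, c, w, c)
  "nuy" → prefix "nu" already present; 1 new (y)
  "nwhzrle" → prefix "n" already present; 6 new (w, h, z, r, l, e)
  "tqjckl" → 6 new (t, q, j, c, k, l)
  "fcvvwgazof" → prefix "fc" already present; 8 new (v, v, w, g, a, z, o, f)
  "fczitkac" → prefix "fczitkac" already present; 0 new (none)
  "nuegbpemjw" → prefix "nueg" already present; 6 new (b, p, e, m, j, w)
  "fczitkjme" → prefix "fczitk" already present; 3 new (j, m, e)
  "fctsor" → prefix "fc" already present; 4 new (t, s, o, r)
  "nwhzvb" → prefix "nwhz" already present; 2 new (v, b)
  "omtodx" → prefix "omt" already present; 3 new (o, d, x)
Total nodes = 6 + 5 + 5 + 4 + 1 + 6 + 6 + 8 + 0 + 6 + 3 + 4 + 2 + 3 = 59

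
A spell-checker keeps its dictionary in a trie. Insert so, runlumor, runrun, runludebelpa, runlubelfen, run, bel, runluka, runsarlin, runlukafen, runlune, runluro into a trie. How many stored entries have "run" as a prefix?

Walk to "run"; the words in its subtree are exactly those with that prefix.
Matches: "run", "runlubelfen", "runludebelpa", "runluka", "runlukafen", "runlumor", "runlune", "runluro", "runrun", "runsarlin"
Count: 10

10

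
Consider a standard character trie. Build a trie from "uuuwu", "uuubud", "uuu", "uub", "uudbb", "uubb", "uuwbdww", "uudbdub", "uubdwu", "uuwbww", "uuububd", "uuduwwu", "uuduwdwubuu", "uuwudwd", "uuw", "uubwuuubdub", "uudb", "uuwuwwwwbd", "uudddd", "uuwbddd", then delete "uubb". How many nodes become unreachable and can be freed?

1

Walk "uubb" from the leaf back toward the root, removing each node that no remaining word uses.
The suffix "b" (1 node) is used only by "uubb"; the node for "uub" still has the child "d", so pruning stops there.
Nodes removed: 1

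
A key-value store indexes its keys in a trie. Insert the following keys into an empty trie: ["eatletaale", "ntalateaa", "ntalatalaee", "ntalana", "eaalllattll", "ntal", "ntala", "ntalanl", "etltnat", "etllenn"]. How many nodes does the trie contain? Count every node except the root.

Trace insertions, counting only characters that open a new branch:
  "eatletaale" → 10 new (e, a, t, l, e, t, a, a, l, e)
  "ntalateaa" → 9 new (n, t, a, l, a, t, e, a, a)
  "ntalatalaee" → prefix "ntalat" already present; 5 new (a, l, a, e, e)
  "ntalana" → prefix "ntala" already present; 2 new (n, a)
  "eaalllattll" → prefix "ea" already present; 9 new (a, l, l, l, a, t, t, l, l)
  "ntal" → prefix "ntal" already present; 0 new (none)
  "ntala" → prefix "ntala" already present; 0 new (none)
  "ntalanl" → prefix "ntalan" already present; 1 new (l)
  "etltnat" → prefix "e" already present; 6 new (t, l, t, n, a, t)
  "etllenn" → prefix "etl" already present; 4 new (l, e, n, n)
Total nodes = 10 + 9 + 5 + 2 + 9 + 0 + 0 + 1 + 6 + 4 = 46

46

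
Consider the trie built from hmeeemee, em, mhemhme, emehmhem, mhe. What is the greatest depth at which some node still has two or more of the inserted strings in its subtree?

Look for the deepest trie node that still has at least two words in its subtree.
e.g. "mhe" and "mhemhme" share the prefix "mhe" of length 3; no pair shares a longer one.
Longest shared-prefix length: 3

3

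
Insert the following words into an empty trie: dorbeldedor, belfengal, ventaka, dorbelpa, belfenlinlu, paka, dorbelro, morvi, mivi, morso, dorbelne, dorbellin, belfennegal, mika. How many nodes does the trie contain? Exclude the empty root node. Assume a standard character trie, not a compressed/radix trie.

62

Insert word by word; a character creates a node only if that edge doesn't already exist:
  "dorbeldedor" → 11 new (d, o, r, b, e, l, d, e, d, o, r)
  "belfengal" → 9 new (b, e, l, f, e, n, g, a, l)
  "ventaka" → 7 new (v, e, n, t, a, k, a)
  "dorbelpa" → prefix "dorbel" already present; 2 new (p, a)
  "belfenlinlu" → prefix "belfen" already present; 5 new (l, i, n, l, u)
  "paka" → 4 new (p, a, k, a)
  "dorbelro" → prefix "dorbel" already present; 2 new (r, o)
  "morvi" → 5 new (m, o, r, v, i)
  "mivi" → prefix "m" already present; 3 new (i, v, i)
  "morso" → prefix "mor" already present; 2 new (s, o)
  "dorbelne" → prefix "dorbel" already present; 2 new (n, e)
  "dorbellin" → prefix "dorbel" already present; 3 new (l, i, n)
  "belfennegal" → prefix "belfen" already present; 5 new (n, e, g, a, l)
  "mika" → prefix "mi" already present; 2 new (k, a)
Total nodes = 11 + 9 + 7 + 2 + 5 + 4 + 2 + 5 + 3 + 2 + 2 + 3 + 5 + 2 = 62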